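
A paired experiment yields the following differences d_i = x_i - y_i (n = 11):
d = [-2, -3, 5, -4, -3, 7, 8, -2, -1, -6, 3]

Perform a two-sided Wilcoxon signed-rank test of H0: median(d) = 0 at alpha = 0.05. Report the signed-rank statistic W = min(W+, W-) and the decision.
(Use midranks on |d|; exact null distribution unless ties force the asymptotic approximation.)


Step 1: Drop any zero differences (none here) and take |d_i|.
|d| = [2, 3, 5, 4, 3, 7, 8, 2, 1, 6, 3]
Step 2: Midrank |d_i| (ties get averaged ranks).
ranks: |2|->2.5, |3|->5, |5|->8, |4|->7, |3|->5, |7|->10, |8|->11, |2|->2.5, |1|->1, |6|->9, |3|->5
Step 3: Attach original signs; sum ranks with positive sign and with negative sign.
W+ = 8 + 10 + 11 + 5 = 34
W- = 2.5 + 5 + 7 + 5 + 2.5 + 1 + 9 = 32
(Check: W+ + W- = 66 should equal n(n+1)/2 = 66.)
Step 4: Test statistic W = min(W+, W-) = 32.
Step 5: Ties in |d|, so use the tie-corrected normal approximation.
        E[W] = n(n+1)/4 = 11*12/4 = 33.
        Tie groups: |d|=2 (t=2), |d|=3 (t=3); sum(t^3 - t) = 30.
        Var[W] = n(n+1)(2n+1)/24 - sum(t^3-t)/48 = 3036/24 - 30/48 = 125.875.
        z = (W - E[W]) / sqrt(Var[W]) = (32 - 33) / 11.2194 = -0.0891.
        Two-sided p = 2*Phi(z) = 0.928978.
Step 6: alpha = 0.05. fail to reject H0.

W+ = 34, W- = 32, W = min = 32, p = 0.928978, fail to reject H0.


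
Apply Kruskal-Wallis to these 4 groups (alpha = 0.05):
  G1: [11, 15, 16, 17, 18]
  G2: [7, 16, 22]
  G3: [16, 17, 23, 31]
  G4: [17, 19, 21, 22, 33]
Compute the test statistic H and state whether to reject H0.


Step 1: Combine all N = 17 observations and assign midranks.
sorted (value, group, rank): (7,G2,1), (11,G1,2), (15,G1,3), (16,G1,5), (16,G2,5), (16,G3,5), (17,G1,8), (17,G3,8), (17,G4,8), (18,G1,10), (19,G4,11), (21,G4,12), (22,G2,13.5), (22,G4,13.5), (23,G3,15), (31,G3,16), (33,G4,17)
Step 2: Sum ranks within each group.
R_1 = 28 (n_1 = 5)
R_2 = 19.5 (n_2 = 3)
R_3 = 44 (n_3 = 4)
R_4 = 61.5 (n_4 = 5)
Step 3: H = 12/(N(N+1)) * sum(R_i^2/n_i) - 3(N+1)
     = 12/(17*18) * (28^2/5 + 19.5^2/3 + 44^2/4 + 61.5^2/5) - 3*18
     = 0.039216 * 1524 - 54
     = 5.764706.
Step 4: Ties present; correction factor C = 1 - 54/(17^3 - 17) = 0.988971. Corrected H = 5.764706 / 0.988971 = 5.828996.
Step 5: Under H0, H ~ chi^2(3); p-value = 0.120233.
Step 6: alpha = 0.05. fail to reject H0.

H = 5.8290, df = 3, p = 0.120233, fail to reject H0.


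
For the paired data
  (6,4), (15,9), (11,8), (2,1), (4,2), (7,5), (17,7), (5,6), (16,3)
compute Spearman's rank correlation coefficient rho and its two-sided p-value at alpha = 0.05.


Step 1: Rank x and y separately (midranks; no ties here).
rank(x): 6->4, 15->7, 11->6, 2->1, 4->2, 7->5, 17->9, 5->3, 16->8
rank(y): 4->4, 9->9, 8->8, 1->1, 2->2, 5->5, 7->7, 6->6, 3->3
Step 2: d_i = R_x(i) - R_y(i); compute d_i^2.
  (4-4)^2=0, (7-9)^2=4, (6-8)^2=4, (1-1)^2=0, (2-2)^2=0, (5-5)^2=0, (9-7)^2=4, (3-6)^2=9, (8-3)^2=25
sum(d^2) = 46.
Step 3: rho = 1 - 6*46 / (9*(9^2 - 1)) = 1 - 276/720 = 0.616667.
Step 4: Under H0, t = rho * sqrt((n-2)/(1-rho^2)) = 2.0725 ~ t(7).
Step 5: Two-sided p-value from the t-distribution with 7 df = 0.076929.
Step 6: alpha = 0.05. fail to reject H0.

rho = 0.6167, p = 0.076929, fail to reject H0 at alpha = 0.05.


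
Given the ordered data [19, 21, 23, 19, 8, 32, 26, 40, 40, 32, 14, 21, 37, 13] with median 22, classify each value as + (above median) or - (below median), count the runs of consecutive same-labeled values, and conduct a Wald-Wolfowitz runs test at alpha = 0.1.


Step 1: Compute median = 22; label A = above, B = below.
Labels in order: BBABBAAAAABBAB  (n_A = 7, n_B = 7)
Step 2: Count runs R = 7.
Step 3: Under H0 (random ordering), E[R] = 2*n_A*n_B/(n_A+n_B) + 1 = 2*7*7/14 + 1 = 8.0000.
        Var[R] = 2*n_A*n_B*(2*n_A*n_B - n_A - n_B) / ((n_A+n_B)^2 * (n_A+n_B-1)) = 8232/2548 = 3.2308.
        SD[R] = 1.7974.
Step 4: Continuity-corrected z = (R + 0.5 - E[R]) / SD[R] = (7 + 0.5 - 8.0000) / 1.7974 = -0.2782.
Step 5: Two-sided p-value via normal approximation = 2*(1 - Phi(|z|)) = 0.780879.
Step 6: alpha = 0.1. fail to reject H0.

R = 7, z = -0.2782, p = 0.780879, fail to reject H0.


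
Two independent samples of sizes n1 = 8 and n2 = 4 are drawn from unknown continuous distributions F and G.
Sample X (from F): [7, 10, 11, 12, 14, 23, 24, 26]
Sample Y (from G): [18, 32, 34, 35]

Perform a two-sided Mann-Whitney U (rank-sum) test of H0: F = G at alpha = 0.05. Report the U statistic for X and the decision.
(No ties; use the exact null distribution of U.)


Step 1: Combine and sort all 12 observations; assign midranks.
sorted (value, group): (7,X), (10,X), (11,X), (12,X), (14,X), (18,Y), (23,X), (24,X), (26,X), (32,Y), (34,Y), (35,Y)
ranks: 7->1, 10->2, 11->3, 12->4, 14->5, 18->6, 23->7, 24->8, 26->9, 32->10, 34->11, 35->12
Step 2: Rank sum for X: R1 = 1 + 2 + 3 + 4 + 5 + 7 + 8 + 9 = 39.
Step 3: U_X = R1 - n1(n1+1)/2 = 39 - 8*9/2 = 39 - 36 = 3.
       U_Y = n1*n2 - U_X = 32 - 3 = 29.
Step 4: No ties, so the exact null distribution of U (based on enumerating the C(12,8) = 495 equally likely rank assignments) gives the two-sided p-value.
Step 5: p-value = 0.028283; compare to alpha = 0.05. reject H0.

U_X = 3, p = 0.028283, reject H0 at alpha = 0.05.


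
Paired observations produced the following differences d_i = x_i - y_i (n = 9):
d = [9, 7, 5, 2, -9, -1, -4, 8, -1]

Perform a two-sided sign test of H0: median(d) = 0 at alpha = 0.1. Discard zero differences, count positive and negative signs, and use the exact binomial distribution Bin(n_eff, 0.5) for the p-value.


Step 1: Discard zero differences. Original n = 9; n_eff = number of nonzero differences = 9.
Nonzero differences (with sign): +9, +7, +5, +2, -9, -1, -4, +8, -1
Step 2: Count signs: positive = 5, negative = 4.
Step 3: Under H0: P(positive) = 0.5, so the number of positives S ~ Bin(9, 0.5).
Step 4: Two-sided exact p-value = sum of Bin(9,0.5) probabilities at or below the observed probability = 1.000000.
Step 5: alpha = 0.1. fail to reject H0.

n_eff = 9, pos = 5, neg = 4, p = 1.000000, fail to reject H0.


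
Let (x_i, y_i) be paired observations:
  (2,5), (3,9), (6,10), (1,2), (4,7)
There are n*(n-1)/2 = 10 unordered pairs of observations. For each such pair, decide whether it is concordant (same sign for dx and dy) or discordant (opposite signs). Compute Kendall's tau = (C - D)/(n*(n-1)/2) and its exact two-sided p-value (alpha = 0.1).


Step 1: Enumerate the 10 unordered pairs (i,j) with i<j and classify each by sign(x_j-x_i) * sign(y_j-y_i).
  (1,2):dx=+1,dy=+4->C; (1,3):dx=+4,dy=+5->C; (1,4):dx=-1,dy=-3->C; (1,5):dx=+2,dy=+2->C
  (2,3):dx=+3,dy=+1->C; (2,4):dx=-2,dy=-7->C; (2,5):dx=+1,dy=-2->D; (3,4):dx=-5,dy=-8->C
  (3,5):dx=-2,dy=-3->C; (4,5):dx=+3,dy=+5->C
Step 2: C = 9, D = 1, total pairs = 10.
Step 3: tau = (C - D)/(n(n-1)/2) = (9 - 1)/10 = 0.800000.
Step 4: Exact two-sided p-value (enumerate n! = 120 permutations of y under H0): p = 0.083333.
Step 5: alpha = 0.1. reject H0.

tau_b = 0.8000 (C=9, D=1), p = 0.083333, reject H0.


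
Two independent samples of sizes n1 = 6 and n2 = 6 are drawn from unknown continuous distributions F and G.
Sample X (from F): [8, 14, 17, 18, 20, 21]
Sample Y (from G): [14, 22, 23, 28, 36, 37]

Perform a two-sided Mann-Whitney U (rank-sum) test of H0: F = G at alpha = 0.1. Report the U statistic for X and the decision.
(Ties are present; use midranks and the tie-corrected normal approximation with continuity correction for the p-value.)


Step 1: Combine and sort all 12 observations; assign midranks.
sorted (value, group): (8,X), (14,X), (14,Y), (17,X), (18,X), (20,X), (21,X), (22,Y), (23,Y), (28,Y), (36,Y), (37,Y)
ranks: 8->1, 14->2.5, 14->2.5, 17->4, 18->5, 20->6, 21->7, 22->8, 23->9, 28->10, 36->11, 37->12
Step 2: Rank sum for X: R1 = 1 + 2.5 + 4 + 5 + 6 + 7 = 25.5.
Step 3: U_X = R1 - n1(n1+1)/2 = 25.5 - 6*7/2 = 25.5 - 21 = 4.5.
       U_Y = n1*n2 - U_X = 36 - 4.5 = 31.5.
Step 4: Ties are present, so use the tie-corrected normal approximation (with continuity correction) for the p-value.
Step 5: p-value = 0.037041; compare to alpha = 0.1. reject H0.

U_X = 4.5, p = 0.037041, reject H0 at alpha = 0.1.


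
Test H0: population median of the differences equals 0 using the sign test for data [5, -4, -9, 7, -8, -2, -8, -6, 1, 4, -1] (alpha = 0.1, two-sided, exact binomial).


Step 1: Discard zero differences. Original n = 11; n_eff = number of nonzero differences = 11.
Nonzero differences (with sign): +5, -4, -9, +7, -8, -2, -8, -6, +1, +4, -1
Step 2: Count signs: positive = 4, negative = 7.
Step 3: Under H0: P(positive) = 0.5, so the number of positives S ~ Bin(11, 0.5).
Step 4: Two-sided exact p-value = sum of Bin(11,0.5) probabilities at or below the observed probability = 0.548828.
Step 5: alpha = 0.1. fail to reject H0.

n_eff = 11, pos = 4, neg = 7, p = 0.548828, fail to reject H0.


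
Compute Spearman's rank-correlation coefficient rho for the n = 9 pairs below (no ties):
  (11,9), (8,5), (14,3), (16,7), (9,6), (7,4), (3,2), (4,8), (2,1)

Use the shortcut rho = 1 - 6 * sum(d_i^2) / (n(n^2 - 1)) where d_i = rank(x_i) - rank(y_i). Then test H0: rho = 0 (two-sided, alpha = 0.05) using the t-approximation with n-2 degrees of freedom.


Step 1: Rank x and y separately (midranks; no ties here).
rank(x): 11->7, 8->5, 14->8, 16->9, 9->6, 7->4, 3->2, 4->3, 2->1
rank(y): 9->9, 5->5, 3->3, 7->7, 6->6, 4->4, 2->2, 8->8, 1->1
Step 2: d_i = R_x(i) - R_y(i); compute d_i^2.
  (7-9)^2=4, (5-5)^2=0, (8-3)^2=25, (9-7)^2=4, (6-6)^2=0, (4-4)^2=0, (2-2)^2=0, (3-8)^2=25, (1-1)^2=0
sum(d^2) = 58.
Step 3: rho = 1 - 6*58 / (9*(9^2 - 1)) = 1 - 348/720 = 0.516667.
Step 4: Under H0, t = rho * sqrt((n-2)/(1-rho^2)) = 1.5966 ~ t(7).
Step 5: Two-sided p-value from the t-distribution with 7 df = 0.154390.
Step 6: alpha = 0.05. fail to reject H0.

rho = 0.5167, p = 0.154390, fail to reject H0 at alpha = 0.05.


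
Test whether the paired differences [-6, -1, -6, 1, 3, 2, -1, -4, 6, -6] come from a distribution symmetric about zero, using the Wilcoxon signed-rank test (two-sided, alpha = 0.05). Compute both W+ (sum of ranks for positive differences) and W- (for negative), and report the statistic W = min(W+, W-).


Step 1: Drop any zero differences (none here) and take |d_i|.
|d| = [6, 1, 6, 1, 3, 2, 1, 4, 6, 6]
Step 2: Midrank |d_i| (ties get averaged ranks).
ranks: |6|->8.5, |1|->2, |6|->8.5, |1|->2, |3|->5, |2|->4, |1|->2, |4|->6, |6|->8.5, |6|->8.5
Step 3: Attach original signs; sum ranks with positive sign and with negative sign.
W+ = 2 + 5 + 4 + 8.5 = 19.5
W- = 8.5 + 2 + 8.5 + 2 + 6 + 8.5 = 35.5
(Check: W+ + W- = 55 should equal n(n+1)/2 = 55.)
Step 4: Test statistic W = min(W+, W-) = 19.5.
Step 5: Ties in |d|, so use the tie-corrected normal approximation.
        E[W] = n(n+1)/4 = 10*11/4 = 27.5.
        Tie groups: |d|=1 (t=3), |d|=6 (t=4); sum(t^3 - t) = 84.
        Var[W] = n(n+1)(2n+1)/24 - sum(t^3-t)/48 = 2310/24 - 84/48 = 94.5.
        z = (W - E[W]) / sqrt(Var[W]) = (19.5 - 27.5) / 9.7211 = -0.8230.
        Two-sided p = 2*Phi(z) = 0.410536.
Step 6: alpha = 0.05. fail to reject H0.

W+ = 19.5, W- = 35.5, W = min = 19.5, p = 0.410536, fail to reject H0.


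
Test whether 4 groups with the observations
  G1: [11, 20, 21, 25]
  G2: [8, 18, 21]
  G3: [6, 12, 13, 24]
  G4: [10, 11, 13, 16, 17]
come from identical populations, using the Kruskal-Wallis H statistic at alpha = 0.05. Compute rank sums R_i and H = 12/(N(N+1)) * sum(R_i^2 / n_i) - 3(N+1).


Step 1: Combine all N = 16 observations and assign midranks.
sorted (value, group, rank): (6,G3,1), (8,G2,2), (10,G4,3), (11,G1,4.5), (11,G4,4.5), (12,G3,6), (13,G3,7.5), (13,G4,7.5), (16,G4,9), (17,G4,10), (18,G2,11), (20,G1,12), (21,G1,13.5), (21,G2,13.5), (24,G3,15), (25,G1,16)
Step 2: Sum ranks within each group.
R_1 = 46 (n_1 = 4)
R_2 = 26.5 (n_2 = 3)
R_3 = 29.5 (n_3 = 4)
R_4 = 34 (n_4 = 5)
Step 3: H = 12/(N(N+1)) * sum(R_i^2/n_i) - 3(N+1)
     = 12/(16*17) * (46^2/4 + 26.5^2/3 + 29.5^2/4 + 34^2/5) - 3*17
     = 0.044118 * 1211.85 - 51
     = 2.463787.
Step 4: Ties present; correction factor C = 1 - 18/(16^3 - 16) = 0.995588. Corrected H = 2.463787 / 0.995588 = 2.474705.
Step 5: Under H0, H ~ chi^2(3); p-value = 0.479880.
Step 6: alpha = 0.05. fail to reject H0.

H = 2.4747, df = 3, p = 0.479880, fail to reject H0.


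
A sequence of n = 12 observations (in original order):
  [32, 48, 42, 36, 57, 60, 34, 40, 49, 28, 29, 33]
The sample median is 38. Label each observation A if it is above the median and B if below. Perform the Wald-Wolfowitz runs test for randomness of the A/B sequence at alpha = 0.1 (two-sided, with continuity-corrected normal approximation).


Step 1: Compute median = 38; label A = above, B = below.
Labels in order: BAABAABAABBB  (n_A = 6, n_B = 6)
Step 2: Count runs R = 7.
Step 3: Under H0 (random ordering), E[R] = 2*n_A*n_B/(n_A+n_B) + 1 = 2*6*6/12 + 1 = 7.0000.
        Var[R] = 2*n_A*n_B*(2*n_A*n_B - n_A - n_B) / ((n_A+n_B)^2 * (n_A+n_B-1)) = 4320/1584 = 2.7273.
        SD[R] = 1.6514.
Step 4: R = E[R], so z = 0 with no continuity correction.
Step 5: Two-sided p-value via normal approximation = 2*(1 - Phi(|z|)) = 1.000000.
Step 6: alpha = 0.1. fail to reject H0.

R = 7, z = 0.0000, p = 1.000000, fail to reject H0.


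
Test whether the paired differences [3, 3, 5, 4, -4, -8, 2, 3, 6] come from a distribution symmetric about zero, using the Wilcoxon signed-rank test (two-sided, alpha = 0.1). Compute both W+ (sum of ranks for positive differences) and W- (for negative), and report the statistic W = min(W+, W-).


Step 1: Drop any zero differences (none here) and take |d_i|.
|d| = [3, 3, 5, 4, 4, 8, 2, 3, 6]
Step 2: Midrank |d_i| (ties get averaged ranks).
ranks: |3|->3, |3|->3, |5|->7, |4|->5.5, |4|->5.5, |8|->9, |2|->1, |3|->3, |6|->8
Step 3: Attach original signs; sum ranks with positive sign and with negative sign.
W+ = 3 + 3 + 7 + 5.5 + 1 + 3 + 8 = 30.5
W- = 5.5 + 9 = 14.5
(Check: W+ + W- = 45 should equal n(n+1)/2 = 45.)
Step 4: Test statistic W = min(W+, W-) = 14.5.
Step 5: Ties in |d|, so use the tie-corrected normal approximation.
        E[W] = n(n+1)/4 = 9*10/4 = 22.5.
        Tie groups: |d|=3 (t=3), |d|=4 (t=2); sum(t^3 - t) = 30.
        Var[W] = n(n+1)(2n+1)/24 - sum(t^3-t)/48 = 1710/24 - 30/48 = 70.625.
        z = (W - E[W]) / sqrt(Var[W]) = (14.5 - 22.5) / 8.4039 = -0.9519.
        Two-sided p = 2*Phi(z) = 0.341126.
Step 6: alpha = 0.1. fail to reject H0.

W+ = 30.5, W- = 14.5, W = min = 14.5, p = 0.341126, fail to reject H0.


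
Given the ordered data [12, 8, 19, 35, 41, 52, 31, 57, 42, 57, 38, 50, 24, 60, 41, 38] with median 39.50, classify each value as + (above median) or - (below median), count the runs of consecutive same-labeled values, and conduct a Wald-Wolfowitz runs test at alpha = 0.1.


Step 1: Compute median = 39.50; label A = above, B = below.
Labels in order: BBBBAABAAABABAAB  (n_A = 8, n_B = 8)
Step 2: Count runs R = 9.
Step 3: Under H0 (random ordering), E[R] = 2*n_A*n_B/(n_A+n_B) + 1 = 2*8*8/16 + 1 = 9.0000.
        Var[R] = 2*n_A*n_B*(2*n_A*n_B - n_A - n_B) / ((n_A+n_B)^2 * (n_A+n_B-1)) = 14336/3840 = 3.7333.
        SD[R] = 1.9322.
Step 4: R = E[R], so z = 0 with no continuity correction.
Step 5: Two-sided p-value via normal approximation = 2*(1 - Phi(|z|)) = 1.000000.
Step 6: alpha = 0.1. fail to reject H0.

R = 9, z = 0.0000, p = 1.000000, fail to reject H0.


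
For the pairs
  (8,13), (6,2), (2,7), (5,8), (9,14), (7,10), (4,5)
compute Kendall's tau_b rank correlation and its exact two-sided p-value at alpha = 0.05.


Step 1: Enumerate the 21 unordered pairs (i,j) with i<j and classify each by sign(x_j-x_i) * sign(y_j-y_i).
  (1,2):dx=-2,dy=-11->C; (1,3):dx=-6,dy=-6->C; (1,4):dx=-3,dy=-5->C; (1,5):dx=+1,dy=+1->C
  (1,6):dx=-1,dy=-3->C; (1,7):dx=-4,dy=-8->C; (2,3):dx=-4,dy=+5->D; (2,4):dx=-1,dy=+6->D
  (2,5):dx=+3,dy=+12->C; (2,6):dx=+1,dy=+8->C; (2,7):dx=-2,dy=+3->D; (3,4):dx=+3,dy=+1->C
  (3,5):dx=+7,dy=+7->C; (3,6):dx=+5,dy=+3->C; (3,7):dx=+2,dy=-2->D; (4,5):dx=+4,dy=+6->C
  (4,6):dx=+2,dy=+2->C; (4,7):dx=-1,dy=-3->C; (5,6):dx=-2,dy=-4->C; (5,7):dx=-5,dy=-9->C
  (6,7):dx=-3,dy=-5->C
Step 2: C = 17, D = 4, total pairs = 21.
Step 3: tau = (C - D)/(n(n-1)/2) = (17 - 4)/21 = 0.619048.
Step 4: Exact two-sided p-value (enumerate n! = 5040 permutations of y under H0): p = 0.069048.
Step 5: alpha = 0.05. fail to reject H0.

tau_b = 0.6190 (C=17, D=4), p = 0.069048, fail to reject H0.


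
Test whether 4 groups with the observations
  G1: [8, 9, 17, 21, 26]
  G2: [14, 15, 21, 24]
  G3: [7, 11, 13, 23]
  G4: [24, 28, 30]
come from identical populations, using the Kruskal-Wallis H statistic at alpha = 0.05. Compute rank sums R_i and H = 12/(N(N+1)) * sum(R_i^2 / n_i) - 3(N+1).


Step 1: Combine all N = 16 observations and assign midranks.
sorted (value, group, rank): (7,G3,1), (8,G1,2), (9,G1,3), (11,G3,4), (13,G3,5), (14,G2,6), (15,G2,7), (17,G1,8), (21,G1,9.5), (21,G2,9.5), (23,G3,11), (24,G2,12.5), (24,G4,12.5), (26,G1,14), (28,G4,15), (30,G4,16)
Step 2: Sum ranks within each group.
R_1 = 36.5 (n_1 = 5)
R_2 = 35 (n_2 = 4)
R_3 = 21 (n_3 = 4)
R_4 = 43.5 (n_4 = 3)
Step 3: H = 12/(N(N+1)) * sum(R_i^2/n_i) - 3(N+1)
     = 12/(16*17) * (36.5^2/5 + 35^2/4 + 21^2/4 + 43.5^2/3) - 3*17
     = 0.044118 * 1313.7 - 51
     = 6.957353.
Step 4: Ties present; correction factor C = 1 - 12/(16^3 - 16) = 0.997059. Corrected H = 6.957353 / 0.997059 = 6.977876.
Step 5: Under H0, H ~ chi^2(3); p-value = 0.072606.
Step 6: alpha = 0.05. fail to reject H0.

H = 6.9779, df = 3, p = 0.072606, fail to reject H0.


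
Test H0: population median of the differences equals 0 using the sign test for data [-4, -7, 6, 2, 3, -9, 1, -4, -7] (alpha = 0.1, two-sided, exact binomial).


Step 1: Discard zero differences. Original n = 9; n_eff = number of nonzero differences = 9.
Nonzero differences (with sign): -4, -7, +6, +2, +3, -9, +1, -4, -7
Step 2: Count signs: positive = 4, negative = 5.
Step 3: Under H0: P(positive) = 0.5, so the number of positives S ~ Bin(9, 0.5).
Step 4: Two-sided exact p-value = sum of Bin(9,0.5) probabilities at or below the observed probability = 1.000000.
Step 5: alpha = 0.1. fail to reject H0.

n_eff = 9, pos = 4, neg = 5, p = 1.000000, fail to reject H0.


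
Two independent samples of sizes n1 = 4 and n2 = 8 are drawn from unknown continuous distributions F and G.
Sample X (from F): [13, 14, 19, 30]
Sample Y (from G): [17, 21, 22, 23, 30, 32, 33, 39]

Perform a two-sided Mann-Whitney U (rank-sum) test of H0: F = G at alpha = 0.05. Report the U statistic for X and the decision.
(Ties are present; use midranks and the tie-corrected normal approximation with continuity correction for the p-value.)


Step 1: Combine and sort all 12 observations; assign midranks.
sorted (value, group): (13,X), (14,X), (17,Y), (19,X), (21,Y), (22,Y), (23,Y), (30,X), (30,Y), (32,Y), (33,Y), (39,Y)
ranks: 13->1, 14->2, 17->3, 19->4, 21->5, 22->6, 23->7, 30->8.5, 30->8.5, 32->10, 33->11, 39->12
Step 2: Rank sum for X: R1 = 1 + 2 + 4 + 8.5 = 15.5.
Step 3: U_X = R1 - n1(n1+1)/2 = 15.5 - 4*5/2 = 15.5 - 10 = 5.5.
       U_Y = n1*n2 - U_X = 32 - 5.5 = 26.5.
Step 4: Ties are present, so use the tie-corrected normal approximation (with continuity correction) for the p-value.
Step 5: p-value = 0.088869; compare to alpha = 0.05. fail to reject H0.

U_X = 5.5, p = 0.088869, fail to reject H0 at alpha = 0.05.


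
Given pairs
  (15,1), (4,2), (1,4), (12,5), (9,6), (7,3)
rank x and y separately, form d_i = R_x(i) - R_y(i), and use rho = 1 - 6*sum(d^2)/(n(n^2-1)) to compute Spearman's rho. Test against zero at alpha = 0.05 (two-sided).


Step 1: Rank x and y separately (midranks; no ties here).
rank(x): 15->6, 4->2, 1->1, 12->5, 9->4, 7->3
rank(y): 1->1, 2->2, 4->4, 5->5, 6->6, 3->3
Step 2: d_i = R_x(i) - R_y(i); compute d_i^2.
  (6-1)^2=25, (2-2)^2=0, (1-4)^2=9, (5-5)^2=0, (4-6)^2=4, (3-3)^2=0
sum(d^2) = 38.
Step 3: rho = 1 - 6*38 / (6*(6^2 - 1)) = 1 - 228/210 = -0.085714.
Step 4: Under H0, t = rho * sqrt((n-2)/(1-rho^2)) = -0.1721 ~ t(4).
Step 5: Two-sided p-value from the t-distribution with 4 df = 0.871743.
Step 6: alpha = 0.05. fail to reject H0.

rho = -0.0857, p = 0.871743, fail to reject H0 at alpha = 0.05.


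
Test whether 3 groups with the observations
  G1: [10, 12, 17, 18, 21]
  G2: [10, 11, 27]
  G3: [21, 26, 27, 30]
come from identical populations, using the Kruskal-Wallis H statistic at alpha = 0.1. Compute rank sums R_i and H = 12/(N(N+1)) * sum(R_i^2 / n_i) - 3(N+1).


Step 1: Combine all N = 12 observations and assign midranks.
sorted (value, group, rank): (10,G1,1.5), (10,G2,1.5), (11,G2,3), (12,G1,4), (17,G1,5), (18,G1,6), (21,G1,7.5), (21,G3,7.5), (26,G3,9), (27,G2,10.5), (27,G3,10.5), (30,G3,12)
Step 2: Sum ranks within each group.
R_1 = 24 (n_1 = 5)
R_2 = 15 (n_2 = 3)
R_3 = 39 (n_3 = 4)
Step 3: H = 12/(N(N+1)) * sum(R_i^2/n_i) - 3(N+1)
     = 12/(12*13) * (24^2/5 + 15^2/3 + 39^2/4) - 3*13
     = 0.076923 * 570.45 - 39
     = 4.880769.
Step 4: Ties present; correction factor C = 1 - 18/(12^3 - 12) = 0.989510. Corrected H = 4.880769 / 0.989510 = 4.932509.
Step 5: Under H0, H ~ chi^2(2); p-value = 0.084902.
Step 6: alpha = 0.1. reject H0.

H = 4.9325, df = 2, p = 0.084902, reject H0.


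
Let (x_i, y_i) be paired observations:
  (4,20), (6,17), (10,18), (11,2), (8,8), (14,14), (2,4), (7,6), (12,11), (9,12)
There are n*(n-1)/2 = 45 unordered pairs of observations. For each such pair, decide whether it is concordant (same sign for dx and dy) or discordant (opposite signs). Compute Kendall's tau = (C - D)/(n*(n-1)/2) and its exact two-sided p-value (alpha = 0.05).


Step 1: Enumerate the 45 unordered pairs (i,j) with i<j and classify each by sign(x_j-x_i) * sign(y_j-y_i).
  (1,2):dx=+2,dy=-3->D; (1,3):dx=+6,dy=-2->D; (1,4):dx=+7,dy=-18->D; (1,5):dx=+4,dy=-12->D
  (1,6):dx=+10,dy=-6->D; (1,7):dx=-2,dy=-16->C; (1,8):dx=+3,dy=-14->D; (1,9):dx=+8,dy=-9->D
  (1,10):dx=+5,dy=-8->D; (2,3):dx=+4,dy=+1->C; (2,4):dx=+5,dy=-15->D; (2,5):dx=+2,dy=-9->D
  (2,6):dx=+8,dy=-3->D; (2,7):dx=-4,dy=-13->C; (2,8):dx=+1,dy=-11->D; (2,9):dx=+6,dy=-6->D
  (2,10):dx=+3,dy=-5->D; (3,4):dx=+1,dy=-16->D; (3,5):dx=-2,dy=-10->C; (3,6):dx=+4,dy=-4->D
  (3,7):dx=-8,dy=-14->C; (3,8):dx=-3,dy=-12->C; (3,9):dx=+2,dy=-7->D; (3,10):dx=-1,dy=-6->C
  (4,5):dx=-3,dy=+6->D; (4,6):dx=+3,dy=+12->C; (4,7):dx=-9,dy=+2->D; (4,8):dx=-4,dy=+4->D
  (4,9):dx=+1,dy=+9->C; (4,10):dx=-2,dy=+10->D; (5,6):dx=+6,dy=+6->C; (5,7):dx=-6,dy=-4->C
  (5,8):dx=-1,dy=-2->C; (5,9):dx=+4,dy=+3->C; (5,10):dx=+1,dy=+4->C; (6,7):dx=-12,dy=-10->C
  (6,8):dx=-7,dy=-8->C; (6,9):dx=-2,dy=-3->C; (6,10):dx=-5,dy=-2->C; (7,8):dx=+5,dy=+2->C
  (7,9):dx=+10,dy=+7->C; (7,10):dx=+7,dy=+8->C; (8,9):dx=+5,dy=+5->C; (8,10):dx=+2,dy=+6->C
  (9,10):dx=-3,dy=+1->D
Step 2: C = 23, D = 22, total pairs = 45.
Step 3: tau = (C - D)/(n(n-1)/2) = (23 - 22)/45 = 0.022222.
Step 4: Exact two-sided p-value (enumerate n! = 3628800 permutations of y under H0): p = 1.000000.
Step 5: alpha = 0.05. fail to reject H0.

tau_b = 0.0222 (C=23, D=22), p = 1.000000, fail to reject H0.


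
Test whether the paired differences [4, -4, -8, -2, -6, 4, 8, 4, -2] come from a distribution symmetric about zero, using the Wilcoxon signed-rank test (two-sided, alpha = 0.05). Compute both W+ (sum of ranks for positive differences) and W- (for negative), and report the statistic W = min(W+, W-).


Step 1: Drop any zero differences (none here) and take |d_i|.
|d| = [4, 4, 8, 2, 6, 4, 8, 4, 2]
Step 2: Midrank |d_i| (ties get averaged ranks).
ranks: |4|->4.5, |4|->4.5, |8|->8.5, |2|->1.5, |6|->7, |4|->4.5, |8|->8.5, |4|->4.5, |2|->1.5
Step 3: Attach original signs; sum ranks with positive sign and with negative sign.
W+ = 4.5 + 4.5 + 8.5 + 4.5 = 22
W- = 4.5 + 8.5 + 1.5 + 7 + 1.5 = 23
(Check: W+ + W- = 45 should equal n(n+1)/2 = 45.)
Step 4: Test statistic W = min(W+, W-) = 22.
Step 5: Ties in |d|, so use the tie-corrected normal approximation.
        E[W] = n(n+1)/4 = 9*10/4 = 22.5.
        Tie groups: |d|=2 (t=2), |d|=4 (t=4), |d|=8 (t=2); sum(t^3 - t) = 72.
        Var[W] = n(n+1)(2n+1)/24 - sum(t^3-t)/48 = 1710/24 - 72/48 = 69.75.
        z = (W - E[W]) / sqrt(Var[W]) = (22 - 22.5) / 8.3516 = -0.0599.
        Two-sided p = 2*Phi(z) = 0.952260.
Step 6: alpha = 0.05. fail to reject H0.

W+ = 22, W- = 23, W = min = 22, p = 0.952260, fail to reject H0.


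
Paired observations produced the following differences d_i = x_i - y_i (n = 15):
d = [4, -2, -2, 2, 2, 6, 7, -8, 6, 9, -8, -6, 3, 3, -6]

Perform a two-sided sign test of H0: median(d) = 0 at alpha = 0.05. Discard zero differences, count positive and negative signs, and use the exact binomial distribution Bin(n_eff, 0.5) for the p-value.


Step 1: Discard zero differences. Original n = 15; n_eff = number of nonzero differences = 15.
Nonzero differences (with sign): +4, -2, -2, +2, +2, +6, +7, -8, +6, +9, -8, -6, +3, +3, -6
Step 2: Count signs: positive = 9, negative = 6.
Step 3: Under H0: P(positive) = 0.5, so the number of positives S ~ Bin(15, 0.5).
Step 4: Two-sided exact p-value = sum of Bin(15,0.5) probabilities at or below the observed probability = 0.607239.
Step 5: alpha = 0.05. fail to reject H0.

n_eff = 15, pos = 9, neg = 6, p = 0.607239, fail to reject H0.


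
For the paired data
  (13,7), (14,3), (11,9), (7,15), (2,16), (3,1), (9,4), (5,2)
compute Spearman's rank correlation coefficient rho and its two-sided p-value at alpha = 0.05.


Step 1: Rank x and y separately (midranks; no ties here).
rank(x): 13->7, 14->8, 11->6, 7->4, 2->1, 3->2, 9->5, 5->3
rank(y): 7->5, 3->3, 9->6, 15->7, 16->8, 1->1, 4->4, 2->2
Step 2: d_i = R_x(i) - R_y(i); compute d_i^2.
  (7-5)^2=4, (8-3)^2=25, (6-6)^2=0, (4-7)^2=9, (1-8)^2=49, (2-1)^2=1, (5-4)^2=1, (3-2)^2=1
sum(d^2) = 90.
Step 3: rho = 1 - 6*90 / (8*(8^2 - 1)) = 1 - 540/504 = -0.071429.
Step 4: Under H0, t = rho * sqrt((n-2)/(1-rho^2)) = -0.1754 ~ t(6).
Step 5: Two-sided p-value from the t-distribution with 6 df = 0.866526.
Step 6: alpha = 0.05. fail to reject H0.

rho = -0.0714, p = 0.866526, fail to reject H0 at alpha = 0.05.


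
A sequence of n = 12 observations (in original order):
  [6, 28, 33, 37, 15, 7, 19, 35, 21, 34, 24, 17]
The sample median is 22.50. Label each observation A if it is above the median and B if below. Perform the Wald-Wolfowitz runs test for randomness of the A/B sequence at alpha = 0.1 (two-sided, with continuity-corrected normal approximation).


Step 1: Compute median = 22.50; label A = above, B = below.
Labels in order: BAAABBBABAAB  (n_A = 6, n_B = 6)
Step 2: Count runs R = 7.
Step 3: Under H0 (random ordering), E[R] = 2*n_A*n_B/(n_A+n_B) + 1 = 2*6*6/12 + 1 = 7.0000.
        Var[R] = 2*n_A*n_B*(2*n_A*n_B - n_A - n_B) / ((n_A+n_B)^2 * (n_A+n_B-1)) = 4320/1584 = 2.7273.
        SD[R] = 1.6514.
Step 4: R = E[R], so z = 0 with no continuity correction.
Step 5: Two-sided p-value via normal approximation = 2*(1 - Phi(|z|)) = 1.000000.
Step 6: alpha = 0.1. fail to reject H0.

R = 7, z = 0.0000, p = 1.000000, fail to reject H0.


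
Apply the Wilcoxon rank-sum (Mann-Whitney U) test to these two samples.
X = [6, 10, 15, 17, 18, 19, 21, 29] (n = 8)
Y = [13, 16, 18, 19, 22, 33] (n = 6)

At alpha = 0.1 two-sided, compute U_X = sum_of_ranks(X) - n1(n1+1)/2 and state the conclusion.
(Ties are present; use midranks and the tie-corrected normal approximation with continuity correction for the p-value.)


Step 1: Combine and sort all 14 observations; assign midranks.
sorted (value, group): (6,X), (10,X), (13,Y), (15,X), (16,Y), (17,X), (18,X), (18,Y), (19,X), (19,Y), (21,X), (22,Y), (29,X), (33,Y)
ranks: 6->1, 10->2, 13->3, 15->4, 16->5, 17->6, 18->7.5, 18->7.5, 19->9.5, 19->9.5, 21->11, 22->12, 29->13, 33->14
Step 2: Rank sum for X: R1 = 1 + 2 + 4 + 6 + 7.5 + 9.5 + 11 + 13 = 54.
Step 3: U_X = R1 - n1(n1+1)/2 = 54 - 8*9/2 = 54 - 36 = 18.
       U_Y = n1*n2 - U_X = 48 - 18 = 30.
Step 4: Ties are present, so use the tie-corrected normal approximation (with continuity correction) for the p-value.
Step 5: p-value = 0.476705; compare to alpha = 0.1. fail to reject H0.

U_X = 18, p = 0.476705, fail to reject H0 at alpha = 0.1.


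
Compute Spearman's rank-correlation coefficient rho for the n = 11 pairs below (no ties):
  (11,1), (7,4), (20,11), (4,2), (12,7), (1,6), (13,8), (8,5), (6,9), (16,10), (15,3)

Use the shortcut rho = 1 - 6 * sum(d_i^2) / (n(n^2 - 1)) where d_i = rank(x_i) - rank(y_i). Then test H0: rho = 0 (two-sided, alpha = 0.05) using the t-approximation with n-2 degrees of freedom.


Step 1: Rank x and y separately (midranks; no ties here).
rank(x): 11->6, 7->4, 20->11, 4->2, 12->7, 1->1, 13->8, 8->5, 6->3, 16->10, 15->9
rank(y): 1->1, 4->4, 11->11, 2->2, 7->7, 6->6, 8->8, 5->5, 9->9, 10->10, 3->3
Step 2: d_i = R_x(i) - R_y(i); compute d_i^2.
  (6-1)^2=25, (4-4)^2=0, (11-11)^2=0, (2-2)^2=0, (7-7)^2=0, (1-6)^2=25, (8-8)^2=0, (5-5)^2=0, (3-9)^2=36, (10-10)^2=0, (9-3)^2=36
sum(d^2) = 122.
Step 3: rho = 1 - 6*122 / (11*(11^2 - 1)) = 1 - 732/1320 = 0.445455.
Step 4: Under H0, t = rho * sqrt((n-2)/(1-rho^2)) = 1.4926 ~ t(9).
Step 5: Two-sided p-value from the t-distribution with 9 df = 0.169733.
Step 6: alpha = 0.05. fail to reject H0.

rho = 0.4455, p = 0.169733, fail to reject H0 at alpha = 0.05.


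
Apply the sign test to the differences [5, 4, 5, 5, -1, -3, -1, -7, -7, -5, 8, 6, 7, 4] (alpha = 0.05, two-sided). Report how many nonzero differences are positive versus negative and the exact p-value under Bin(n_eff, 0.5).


Step 1: Discard zero differences. Original n = 14; n_eff = number of nonzero differences = 14.
Nonzero differences (with sign): +5, +4, +5, +5, -1, -3, -1, -7, -7, -5, +8, +6, +7, +4
Step 2: Count signs: positive = 8, negative = 6.
Step 3: Under H0: P(positive) = 0.5, so the number of positives S ~ Bin(14, 0.5).
Step 4: Two-sided exact p-value = sum of Bin(14,0.5) probabilities at or below the observed probability = 0.790527.
Step 5: alpha = 0.05. fail to reject H0.

n_eff = 14, pos = 8, neg = 6, p = 0.790527, fail to reject H0.


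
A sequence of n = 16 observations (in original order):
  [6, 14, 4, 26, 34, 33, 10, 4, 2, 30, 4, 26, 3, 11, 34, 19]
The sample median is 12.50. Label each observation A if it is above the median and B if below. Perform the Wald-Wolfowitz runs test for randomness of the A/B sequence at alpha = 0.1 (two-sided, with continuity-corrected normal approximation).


Step 1: Compute median = 12.50; label A = above, B = below.
Labels in order: BABAAABBBABABBAA  (n_A = 8, n_B = 8)
Step 2: Count runs R = 10.
Step 3: Under H0 (random ordering), E[R] = 2*n_A*n_B/(n_A+n_B) + 1 = 2*8*8/16 + 1 = 9.0000.
        Var[R] = 2*n_A*n_B*(2*n_A*n_B - n_A - n_B) / ((n_A+n_B)^2 * (n_A+n_B-1)) = 14336/3840 = 3.7333.
        SD[R] = 1.9322.
Step 4: Continuity-corrected z = (R - 0.5 - E[R]) / SD[R] = (10 - 0.5 - 9.0000) / 1.9322 = 0.2588.
Step 5: Two-sided p-value via normal approximation = 2*(1 - Phi(|z|)) = 0.795809.
Step 6: alpha = 0.1. fail to reject H0.

R = 10, z = 0.2588, p = 0.795809, fail to reject H0.


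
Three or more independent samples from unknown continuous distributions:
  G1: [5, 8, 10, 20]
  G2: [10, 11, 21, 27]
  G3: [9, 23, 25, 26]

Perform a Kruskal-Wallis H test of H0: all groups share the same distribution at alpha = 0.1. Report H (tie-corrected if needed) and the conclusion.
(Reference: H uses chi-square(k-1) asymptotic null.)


Step 1: Combine all N = 12 observations and assign midranks.
sorted (value, group, rank): (5,G1,1), (8,G1,2), (9,G3,3), (10,G1,4.5), (10,G2,4.5), (11,G2,6), (20,G1,7), (21,G2,8), (23,G3,9), (25,G3,10), (26,G3,11), (27,G2,12)
Step 2: Sum ranks within each group.
R_1 = 14.5 (n_1 = 4)
R_2 = 30.5 (n_2 = 4)
R_3 = 33 (n_3 = 4)
Step 3: H = 12/(N(N+1)) * sum(R_i^2/n_i) - 3(N+1)
     = 12/(12*13) * (14.5^2/4 + 30.5^2/4 + 33^2/4) - 3*13
     = 0.076923 * 557.375 - 39
     = 3.875000.
Step 4: Ties present; correction factor C = 1 - 6/(12^3 - 12) = 0.996503. Corrected H = 3.875000 / 0.996503 = 3.888596.
Step 5: Under H0, H ~ chi^2(2); p-value = 0.143088.
Step 6: alpha = 0.1. fail to reject H0.

H = 3.8886, df = 2, p = 0.143088, fail to reject H0.


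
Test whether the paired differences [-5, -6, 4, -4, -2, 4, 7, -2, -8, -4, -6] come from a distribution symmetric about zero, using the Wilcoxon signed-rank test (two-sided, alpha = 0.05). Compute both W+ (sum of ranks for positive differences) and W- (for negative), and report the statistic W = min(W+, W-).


Step 1: Drop any zero differences (none here) and take |d_i|.
|d| = [5, 6, 4, 4, 2, 4, 7, 2, 8, 4, 6]
Step 2: Midrank |d_i| (ties get averaged ranks).
ranks: |5|->7, |6|->8.5, |4|->4.5, |4|->4.5, |2|->1.5, |4|->4.5, |7|->10, |2|->1.5, |8|->11, |4|->4.5, |6|->8.5
Step 3: Attach original signs; sum ranks with positive sign and with negative sign.
W+ = 4.5 + 4.5 + 10 = 19
W- = 7 + 8.5 + 4.5 + 1.5 + 1.5 + 11 + 4.5 + 8.5 = 47
(Check: W+ + W- = 66 should equal n(n+1)/2 = 66.)
Step 4: Test statistic W = min(W+, W-) = 19.
Step 5: Ties in |d|, so use the tie-corrected normal approximation.
        E[W] = n(n+1)/4 = 11*12/4 = 33.
        Tie groups: |d|=2 (t=2), |d|=4 (t=4), |d|=6 (t=2); sum(t^3 - t) = 72.
        Var[W] = n(n+1)(2n+1)/24 - sum(t^3-t)/48 = 3036/24 - 72/48 = 125.
        z = (W - E[W]) / sqrt(Var[W]) = (19 - 33) / 11.1803 = -1.2522.
        Two-sided p = 2*Phi(z) = 0.210498.
Step 6: alpha = 0.05. fail to reject H0.

W+ = 19, W- = 47, W = min = 19, p = 0.210498, fail to reject H0.


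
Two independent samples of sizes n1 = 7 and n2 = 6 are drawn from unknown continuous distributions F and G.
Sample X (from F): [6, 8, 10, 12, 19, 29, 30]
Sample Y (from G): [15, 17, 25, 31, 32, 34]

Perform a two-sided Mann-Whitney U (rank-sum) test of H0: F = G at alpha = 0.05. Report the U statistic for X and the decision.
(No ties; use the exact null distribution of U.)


Step 1: Combine and sort all 13 observations; assign midranks.
sorted (value, group): (6,X), (8,X), (10,X), (12,X), (15,Y), (17,Y), (19,X), (25,Y), (29,X), (30,X), (31,Y), (32,Y), (34,Y)
ranks: 6->1, 8->2, 10->3, 12->4, 15->5, 17->6, 19->7, 25->8, 29->9, 30->10, 31->11, 32->12, 34->13
Step 2: Rank sum for X: R1 = 1 + 2 + 3 + 4 + 7 + 9 + 10 = 36.
Step 3: U_X = R1 - n1(n1+1)/2 = 36 - 7*8/2 = 36 - 28 = 8.
       U_Y = n1*n2 - U_X = 42 - 8 = 34.
Step 4: No ties, so the exact null distribution of U (based on enumerating the C(13,7) = 1716 equally likely rank assignments) gives the two-sided p-value.
Step 5: p-value = 0.073427; compare to alpha = 0.05. fail to reject H0.

U_X = 8, p = 0.073427, fail to reject H0 at alpha = 0.05.


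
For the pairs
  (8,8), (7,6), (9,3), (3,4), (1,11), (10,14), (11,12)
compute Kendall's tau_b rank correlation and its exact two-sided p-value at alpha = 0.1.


Step 1: Enumerate the 21 unordered pairs (i,j) with i<j and classify each by sign(x_j-x_i) * sign(y_j-y_i).
  (1,2):dx=-1,dy=-2->C; (1,3):dx=+1,dy=-5->D; (1,4):dx=-5,dy=-4->C; (1,5):dx=-7,dy=+3->D
  (1,6):dx=+2,dy=+6->C; (1,7):dx=+3,dy=+4->C; (2,3):dx=+2,dy=-3->D; (2,4):dx=-4,dy=-2->C
  (2,5):dx=-6,dy=+5->D; (2,6):dx=+3,dy=+8->C; (2,7):dx=+4,dy=+6->C; (3,4):dx=-6,dy=+1->D
  (3,5):dx=-8,dy=+8->D; (3,6):dx=+1,dy=+11->C; (3,7):dx=+2,dy=+9->C; (4,5):dx=-2,dy=+7->D
  (4,6):dx=+7,dy=+10->C; (4,7):dx=+8,dy=+8->C; (5,6):dx=+9,dy=+3->C; (5,7):dx=+10,dy=+1->C
  (6,7):dx=+1,dy=-2->D
Step 2: C = 13, D = 8, total pairs = 21.
Step 3: tau = (C - D)/(n(n-1)/2) = (13 - 8)/21 = 0.238095.
Step 4: Exact two-sided p-value (enumerate n! = 5040 permutations of y under H0): p = 0.561905.
Step 5: alpha = 0.1. fail to reject H0.

tau_b = 0.2381 (C=13, D=8), p = 0.561905, fail to reject H0.


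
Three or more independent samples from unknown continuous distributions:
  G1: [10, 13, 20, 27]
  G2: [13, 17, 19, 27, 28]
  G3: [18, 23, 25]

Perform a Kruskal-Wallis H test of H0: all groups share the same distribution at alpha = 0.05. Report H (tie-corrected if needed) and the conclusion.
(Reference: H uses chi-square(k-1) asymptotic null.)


Step 1: Combine all N = 12 observations and assign midranks.
sorted (value, group, rank): (10,G1,1), (13,G1,2.5), (13,G2,2.5), (17,G2,4), (18,G3,5), (19,G2,6), (20,G1,7), (23,G3,8), (25,G3,9), (27,G1,10.5), (27,G2,10.5), (28,G2,12)
Step 2: Sum ranks within each group.
R_1 = 21 (n_1 = 4)
R_2 = 35 (n_2 = 5)
R_3 = 22 (n_3 = 3)
Step 3: H = 12/(N(N+1)) * sum(R_i^2/n_i) - 3(N+1)
     = 12/(12*13) * (21^2/4 + 35^2/5 + 22^2/3) - 3*13
     = 0.076923 * 516.583 - 39
     = 0.737179.
Step 4: Ties present; correction factor C = 1 - 12/(12^3 - 12) = 0.993007. Corrected H = 0.737179 / 0.993007 = 0.742371.
Step 5: Under H0, H ~ chi^2(2); p-value = 0.689916.
Step 6: alpha = 0.05. fail to reject H0.

H = 0.7424, df = 2, p = 0.689916, fail to reject H0.


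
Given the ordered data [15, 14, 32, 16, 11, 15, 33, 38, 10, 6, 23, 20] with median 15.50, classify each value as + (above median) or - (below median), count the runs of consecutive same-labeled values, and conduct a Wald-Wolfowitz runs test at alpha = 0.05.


Step 1: Compute median = 15.50; label A = above, B = below.
Labels in order: BBAABBAABBAA  (n_A = 6, n_B = 6)
Step 2: Count runs R = 6.
Step 3: Under H0 (random ordering), E[R] = 2*n_A*n_B/(n_A+n_B) + 1 = 2*6*6/12 + 1 = 7.0000.
        Var[R] = 2*n_A*n_B*(2*n_A*n_B - n_A - n_B) / ((n_A+n_B)^2 * (n_A+n_B-1)) = 4320/1584 = 2.7273.
        SD[R] = 1.6514.
Step 4: Continuity-corrected z = (R + 0.5 - E[R]) / SD[R] = (6 + 0.5 - 7.0000) / 1.6514 = -0.3028.
Step 5: Two-sided p-value via normal approximation = 2*(1 - Phi(|z|)) = 0.762069.
Step 6: alpha = 0.05. fail to reject H0.

R = 6, z = -0.3028, p = 0.762069, fail to reject H0.


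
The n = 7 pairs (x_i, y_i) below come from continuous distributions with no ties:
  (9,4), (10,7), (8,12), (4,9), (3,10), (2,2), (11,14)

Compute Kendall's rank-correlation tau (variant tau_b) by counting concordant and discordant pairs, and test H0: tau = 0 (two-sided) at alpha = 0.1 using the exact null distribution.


Step 1: Enumerate the 21 unordered pairs (i,j) with i<j and classify each by sign(x_j-x_i) * sign(y_j-y_i).
  (1,2):dx=+1,dy=+3->C; (1,3):dx=-1,dy=+8->D; (1,4):dx=-5,dy=+5->D; (1,5):dx=-6,dy=+6->D
  (1,6):dx=-7,dy=-2->C; (1,7):dx=+2,dy=+10->C; (2,3):dx=-2,dy=+5->D; (2,4):dx=-6,dy=+2->D
  (2,5):dx=-7,dy=+3->D; (2,6):dx=-8,dy=-5->C; (2,7):dx=+1,dy=+7->C; (3,4):dx=-4,dy=-3->C
  (3,5):dx=-5,dy=-2->C; (3,6):dx=-6,dy=-10->C; (3,7):dx=+3,dy=+2->C; (4,5):dx=-1,dy=+1->D
  (4,6):dx=-2,dy=-7->C; (4,7):dx=+7,dy=+5->C; (5,6):dx=-1,dy=-8->C; (5,7):dx=+8,dy=+4->C
  (6,7):dx=+9,dy=+12->C
Step 2: C = 14, D = 7, total pairs = 21.
Step 3: tau = (C - D)/(n(n-1)/2) = (14 - 7)/21 = 0.333333.
Step 4: Exact two-sided p-value (enumerate n! = 5040 permutations of y under H0): p = 0.381349.
Step 5: alpha = 0.1. fail to reject H0.

tau_b = 0.3333 (C=14, D=7), p = 0.381349, fail to reject H0.


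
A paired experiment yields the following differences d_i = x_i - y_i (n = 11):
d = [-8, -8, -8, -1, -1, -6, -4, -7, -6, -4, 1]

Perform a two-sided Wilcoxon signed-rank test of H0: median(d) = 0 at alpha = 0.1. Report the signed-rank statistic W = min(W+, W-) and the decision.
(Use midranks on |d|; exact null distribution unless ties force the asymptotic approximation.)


Step 1: Drop any zero differences (none here) and take |d_i|.
|d| = [8, 8, 8, 1, 1, 6, 4, 7, 6, 4, 1]
Step 2: Midrank |d_i| (ties get averaged ranks).
ranks: |8|->10, |8|->10, |8|->10, |1|->2, |1|->2, |6|->6.5, |4|->4.5, |7|->8, |6|->6.5, |4|->4.5, |1|->2
Step 3: Attach original signs; sum ranks with positive sign and with negative sign.
W+ = 2 = 2
W- = 10 + 10 + 10 + 2 + 2 + 6.5 + 4.5 + 8 + 6.5 + 4.5 = 64
(Check: W+ + W- = 66 should equal n(n+1)/2 = 66.)
Step 4: Test statistic W = min(W+, W-) = 2.
Step 5: Ties in |d|, so use the tie-corrected normal approximation.
        E[W] = n(n+1)/4 = 11*12/4 = 33.
        Tie groups: |d|=1 (t=3), |d|=4 (t=2), |d|=6 (t=2), |d|=8 (t=3); sum(t^3 - t) = 60.
        Var[W] = n(n+1)(2n+1)/24 - sum(t^3-t)/48 = 3036/24 - 60/48 = 125.25.
        z = (W - E[W]) / sqrt(Var[W]) = (2 - 33) / 11.1915 = -2.7700.
        Two-sided p = 2*Phi(z) = 0.005606.
Step 6: alpha = 0.1. reject H0.

W+ = 2, W- = 64, W = min = 2, p = 0.005606, reject H0.


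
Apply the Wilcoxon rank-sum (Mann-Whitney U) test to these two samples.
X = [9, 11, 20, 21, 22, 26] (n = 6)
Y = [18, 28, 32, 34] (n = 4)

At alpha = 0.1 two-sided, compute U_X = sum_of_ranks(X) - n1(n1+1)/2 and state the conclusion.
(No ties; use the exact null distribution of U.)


Step 1: Combine and sort all 10 observations; assign midranks.
sorted (value, group): (9,X), (11,X), (18,Y), (20,X), (21,X), (22,X), (26,X), (28,Y), (32,Y), (34,Y)
ranks: 9->1, 11->2, 18->3, 20->4, 21->5, 22->6, 26->7, 28->8, 32->9, 34->10
Step 2: Rank sum for X: R1 = 1 + 2 + 4 + 5 + 6 + 7 = 25.
Step 3: U_X = R1 - n1(n1+1)/2 = 25 - 6*7/2 = 25 - 21 = 4.
       U_Y = n1*n2 - U_X = 24 - 4 = 20.
Step 4: No ties, so the exact null distribution of U (based on enumerating the C(10,6) = 210 equally likely rank assignments) gives the two-sided p-value.
Step 5: p-value = 0.114286; compare to alpha = 0.1. fail to reject H0.

U_X = 4, p = 0.114286, fail to reject H0 at alpha = 0.1.
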